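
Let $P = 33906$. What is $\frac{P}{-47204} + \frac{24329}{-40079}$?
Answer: $- \frac{1253672345}{945944558} \approx -1.3253$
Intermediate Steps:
$\frac{P}{-47204} + \frac{24329}{-40079} = \frac{33906}{-47204} + \frac{24329}{-40079} = 33906 \left(- \frac{1}{47204}\right) + 24329 \left(- \frac{1}{40079}\right) = - \frac{16953}{23602} - \frac{24329}{40079} = - \frac{1253672345}{945944558}$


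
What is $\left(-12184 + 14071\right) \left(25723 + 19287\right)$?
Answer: $84933870$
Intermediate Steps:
$\left(-12184 + 14071\right) \left(25723 + 19287\right) = 1887 \cdot 45010 = 84933870$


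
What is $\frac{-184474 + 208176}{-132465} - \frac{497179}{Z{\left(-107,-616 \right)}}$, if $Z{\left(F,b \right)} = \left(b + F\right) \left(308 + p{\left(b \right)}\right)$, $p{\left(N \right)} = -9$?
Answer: $\frac{6748332109}{3181765145} \approx 2.1209$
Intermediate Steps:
$Z{\left(F,b \right)} = 299 F + 299 b$ ($Z{\left(F,b \right)} = \left(b + F\right) \left(308 - 9\right) = \left(F + b\right) 299 = 299 F + 299 b$)
$\frac{-184474 + 208176}{-132465} - \frac{497179}{Z{\left(-107,-616 \right)}} = \frac{-184474 + 208176}{-132465} - \frac{497179}{299 \left(-107\right) + 299 \left(-616\right)} = 23702 \left(- \frac{1}{132465}\right) - \frac{497179}{-31993 - 184184} = - \frac{23702}{132465} - \frac{497179}{-216177} = - \frac{23702}{132465} - - \frac{497179}{216177} = - \frac{23702}{132465} + \frac{497179}{216177} = \frac{6748332109}{3181765145}$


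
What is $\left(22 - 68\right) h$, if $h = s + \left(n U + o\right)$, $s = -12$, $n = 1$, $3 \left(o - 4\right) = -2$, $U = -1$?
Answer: $\frac{1334}{3} \approx 444.67$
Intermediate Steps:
$o = \frac{10}{3}$ ($o = 4 + \frac{1}{3} \left(-2\right) = 4 - \frac{2}{3} = \frac{10}{3} \approx 3.3333$)
$h = - \frac{29}{3}$ ($h = -12 + \left(1 \left(-1\right) + \frac{10}{3}\right) = -12 + \left(-1 + \frac{10}{3}\right) = -12 + \frac{7}{3} = - \frac{29}{3} \approx -9.6667$)
$\left(22 - 68\right) h = \left(22 - 68\right) \left(- \frac{29}{3}\right) = \left(-46\right) \left(- \frac{29}{3}\right) = \frac{1334}{3}$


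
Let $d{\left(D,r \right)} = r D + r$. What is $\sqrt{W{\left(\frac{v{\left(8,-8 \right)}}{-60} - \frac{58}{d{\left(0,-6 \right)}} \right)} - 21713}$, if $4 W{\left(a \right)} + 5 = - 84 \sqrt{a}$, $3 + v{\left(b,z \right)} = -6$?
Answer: $\frac{\sqrt{-2171425 - 70 \sqrt{8835}}}{10} \approx 147.58 i$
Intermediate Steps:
$v{\left(b,z \right)} = -9$ ($v{\left(b,z \right)} = -3 - 6 = -9$)
$d{\left(D,r \right)} = r + D r$ ($d{\left(D,r \right)} = D r + r = r + D r$)
$W{\left(a \right)} = - \frac{5}{4} - 21 \sqrt{a}$ ($W{\left(a \right)} = - \frac{5}{4} + \frac{\left(-84\right) \sqrt{a}}{4} = - \frac{5}{4} - 21 \sqrt{a}$)
$\sqrt{W{\left(\frac{v{\left(8,-8 \right)}}{-60} - \frac{58}{d{\left(0,-6 \right)}} \right)} - 21713} = \sqrt{\left(- \frac{5}{4} - 21 \sqrt{- \frac{9}{-60} - \frac{58}{\left(-6\right) \left(1 + 0\right)}}\right) - 21713} = \sqrt{\left(- \frac{5}{4} - 21 \sqrt{\left(-9\right) \left(- \frac{1}{60}\right) - \frac{58}{\left(-6\right) 1}}\right) - 21713} = \sqrt{\left(- \frac{5}{4} - 21 \sqrt{\frac{3}{20} - \frac{58}{-6}}\right) - 21713} = \sqrt{\left(- \frac{5}{4} - 21 \sqrt{\frac{3}{20} - - \frac{29}{3}}\right) - 21713} = \sqrt{\left(- \frac{5}{4} - 21 \sqrt{\frac{3}{20} + \frac{29}{3}}\right) - 21713} = \sqrt{\left(- \frac{5}{4} - 21 \sqrt{\frac{589}{60}}\right) - 21713} = \sqrt{\left(- \frac{5}{4} - 21 \frac{\sqrt{8835}}{30}\right) - 21713} = \sqrt{\left(- \frac{5}{4} - \frac{7 \sqrt{8835}}{10}\right) - 21713} = \sqrt{- \frac{86857}{4} - \frac{7 \sqrt{8835}}{10}}$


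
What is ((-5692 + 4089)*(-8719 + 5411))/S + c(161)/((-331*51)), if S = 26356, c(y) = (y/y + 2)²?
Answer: 7459587220/37076303 ≈ 201.20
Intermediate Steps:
c(y) = 9 (c(y) = (1 + 2)² = 3² = 9)
((-5692 + 4089)*(-8719 + 5411))/S + c(161)/((-331*51)) = ((-5692 + 4089)*(-8719 + 5411))/26356 + 9/((-331*51)) = -1603*(-3308)*(1/26356) + 9/(-16881) = 5302724*(1/26356) + 9*(-1/16881) = 1325681/6589 - 3/5627 = 7459587220/37076303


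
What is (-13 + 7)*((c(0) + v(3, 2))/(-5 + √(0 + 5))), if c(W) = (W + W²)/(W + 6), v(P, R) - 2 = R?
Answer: 6 + 6*√5/5 ≈ 8.6833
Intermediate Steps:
v(P, R) = 2 + R
c(W) = (W + W²)/(6 + W)
(-13 + 7)*((c(0) + v(3, 2))/(-5 + √(0 + 5))) = (-13 + 7)*((0*(1 + 0)/(6 + 0) + (2 + 2))/(-5 + √(0 + 5))) = -6*(0*1/6 + 4)/(-5 + √5) = -6*(0*(⅙)*1 + 4)/(-5 + √5) = -6*(0 + 4)/(-5 + √5) = -24/(-5 + √5)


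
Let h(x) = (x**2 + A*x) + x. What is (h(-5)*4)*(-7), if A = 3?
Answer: -140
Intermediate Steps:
h(x) = x**2 + 4*x (h(x) = (x**2 + 3*x) + x = x**2 + 4*x)
(h(-5)*4)*(-7) = (-5*(4 - 5)*4)*(-7) = (-5*(-1)*4)*(-7) = (5*4)*(-7) = 20*(-7) = -140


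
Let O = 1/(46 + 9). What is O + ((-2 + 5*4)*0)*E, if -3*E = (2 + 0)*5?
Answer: 1/55 ≈ 0.018182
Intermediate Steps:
O = 1/55 ≈ 0.018182
E = -10/3 (E = -(2 + 0)*5/3 = -2*5/3 = -1/3*10 = -10/3 ≈ -3.3333)
O + ((-2 + 5*4)*0)*E = 1/55 + ((-2 + 5*4)*0)*(-10/3) = 1/55 + ((-2 + 20)*0)*(-10/3) = 1/55 + (18*0)*(-10/3) = 1/55 + 0*(-10/3) = 1/55 + 0 = 1/55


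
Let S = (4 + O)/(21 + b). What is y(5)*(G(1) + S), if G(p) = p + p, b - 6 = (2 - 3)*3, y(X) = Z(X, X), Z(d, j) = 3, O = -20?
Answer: 4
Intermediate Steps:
y(X) = 3
b = 3 (b = 6 + (2 - 3)*3 = 6 - 1*3 = 6 - 3 = 3)
G(p) = 2*p
S = -⅔ (S = (4 - 20)/(21 + 3) = -16/24 = -16*1/24 = -⅔ ≈ -0.66667)
y(5)*(G(1) + S) = 3*(2*1 - ⅔) = 3*(2 - ⅔) = 3*(4/3) = 4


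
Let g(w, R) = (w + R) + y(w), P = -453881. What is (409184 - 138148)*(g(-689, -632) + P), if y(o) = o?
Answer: -123562873076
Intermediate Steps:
g(w, R) = R + 2*w (g(w, R) = (w + R) + w = (R + w) + w = R + 2*w)
(409184 - 138148)*(g(-689, -632) + P) = (409184 - 138148)*((-632 + 2*(-689)) - 453881) = 271036*((-632 - 1378) - 453881) = 271036*(-2010 - 453881) = 271036*(-455891) = -123562873076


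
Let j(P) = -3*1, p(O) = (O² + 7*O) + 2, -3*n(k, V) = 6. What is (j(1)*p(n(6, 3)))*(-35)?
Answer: -840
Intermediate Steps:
n(k, V) = -2 (n(k, V) = -⅓*6 = -2)
p(O) = 2 + O² + 7*O
j(P) = -3
(j(1)*p(n(6, 3)))*(-35) = -3*(2 + (-2)² + 7*(-2))*(-35) = -3*(2 + 4 - 14)*(-35) = -3*(-8)*(-35) = 24*(-35) = -840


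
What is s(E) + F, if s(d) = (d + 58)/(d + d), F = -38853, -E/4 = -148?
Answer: -23000651/592 ≈ -38852.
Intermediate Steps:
E = 592 (E = -4*(-148) = 592)
s(d) = (58 + d)/(2*d) (s(d) = (58 + d)/((2*d)) = (58 + d)*(1/(2*d)) = (58 + d)/(2*d))
s(E) + F = (½)*(58 + 592)/592 - 38853 = (½)*(1/592)*650 - 38853 = 325/592 - 38853 = -23000651/592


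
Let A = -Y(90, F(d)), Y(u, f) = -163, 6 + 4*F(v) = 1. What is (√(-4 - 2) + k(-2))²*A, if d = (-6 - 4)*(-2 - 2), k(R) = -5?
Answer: 3097 - 1630*I*√6 ≈ 3097.0 - 3992.7*I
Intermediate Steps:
d = 40 (d = -10*(-4) = 40)
F(v) = -5/4 (F(v) = -3/2 + (¼)*1 = -3/2 + ¼ = -5/4)
A = 163 (A = -1*(-163) = 163)
(√(-4 - 2) + k(-2))²*A = (√(-4 - 2) - 5)²*163 = (√(-6) - 5)²*163 = (I*√6 - 5)²*163 = (-5 + I*√6)²*163 = 163*(-5 + I*√6)²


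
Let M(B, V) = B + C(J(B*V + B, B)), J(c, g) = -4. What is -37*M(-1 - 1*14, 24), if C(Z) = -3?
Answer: 666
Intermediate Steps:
M(B, V) = -3 + B (M(B, V) = B - 3 = -3 + B)
-37*M(-1 - 1*14, 24) = -37*(-3 + (-1 - 1*14)) = -37*(-3 + (-1 - 14)) = -37*(-3 - 15) = -37*(-18) = 666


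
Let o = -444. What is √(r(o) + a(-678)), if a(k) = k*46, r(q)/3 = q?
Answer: 2*I*√8130 ≈ 180.33*I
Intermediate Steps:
r(q) = 3*q
a(k) = 46*k
√(r(o) + a(-678)) = √(3*(-444) + 46*(-678)) = √(-1332 - 31188) = √(-32520) = 2*I*√8130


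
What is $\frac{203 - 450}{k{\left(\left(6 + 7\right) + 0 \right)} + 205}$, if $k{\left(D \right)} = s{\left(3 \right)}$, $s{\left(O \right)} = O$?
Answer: $- \frac{19}{16} \approx -1.1875$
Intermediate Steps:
$k{\left(D \right)} = 3$
$\frac{203 - 450}{k{\left(\left(6 + 7\right) + 0 \right)} + 205} = \frac{203 - 450}{3 + 205} = - \frac{247}{208} = \left(-247\right) \frac{1}{208} = - \frac{19}{16}$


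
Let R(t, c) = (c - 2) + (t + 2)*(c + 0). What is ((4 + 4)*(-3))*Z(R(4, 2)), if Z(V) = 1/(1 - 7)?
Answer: 4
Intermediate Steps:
R(t, c) = -2 + c + c*(2 + t) (R(t, c) = (-2 + c) + (2 + t)*c = (-2 + c) + c*(2 + t) = -2 + c + c*(2 + t))
Z(V) = -⅙ (Z(V) = 1/(-6) = -⅙)
((4 + 4)*(-3))*Z(R(4, 2)) = ((4 + 4)*(-3))*(-⅙) = (8*(-3))*(-⅙) = -24*(-⅙) = 4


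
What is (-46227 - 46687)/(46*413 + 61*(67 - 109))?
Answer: -46457/8218 ≈ -5.6531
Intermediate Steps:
(-46227 - 46687)/(46*413 + 61*(67 - 109)) = -92914/(18998 + 61*(-42)) = -92914/(18998 - 2562) = -92914/16436 = -92914*1/16436 = -46457/8218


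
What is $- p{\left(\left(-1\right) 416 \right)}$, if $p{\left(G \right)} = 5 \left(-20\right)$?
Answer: $100$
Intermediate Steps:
$p{\left(G \right)} = -100$
$- p{\left(\left(-1\right) 416 \right)} = \left(-1\right) \left(-100\right) = 100$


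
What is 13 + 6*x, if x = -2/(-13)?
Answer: 181/13 ≈ 13.923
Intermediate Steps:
x = 2/13 (x = -2*(-1/13) = 2/13 ≈ 0.15385)
13 + 6*x = 13 + 6*(2/13) = 13 + 12/13 = 181/13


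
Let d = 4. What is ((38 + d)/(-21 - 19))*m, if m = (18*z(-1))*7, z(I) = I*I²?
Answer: 1323/10 ≈ 132.30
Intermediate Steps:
z(I) = I³
m = -126 (m = (18*(-1)³)*7 = (18*(-1))*7 = -18*7 = -126)
((38 + d)/(-21 - 19))*m = ((38 + 4)/(-21 - 19))*(-126) = (42/(-40))*(-126) = (42*(-1/40))*(-126) = -21/20*(-126) = 1323/10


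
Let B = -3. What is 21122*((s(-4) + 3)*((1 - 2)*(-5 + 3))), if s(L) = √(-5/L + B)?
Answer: 126732 + 21122*I*√7 ≈ 1.2673e+5 + 55884.0*I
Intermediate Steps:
s(L) = √(-3 - 5/L) (s(L) = √(-5/L - 3) = √(-3 - 5/L))
21122*((s(-4) + 3)*((1 - 2)*(-5 + 3))) = 21122*((√(-3 - 5/(-4)) + 3)*((1 - 2)*(-5 + 3))) = 21122*((√(-3 - 5*(-¼)) + 3)*(-1*(-2))) = 21122*((√(-3 + 5/4) + 3)*2) = 21122*((√(-7/4) + 3)*2) = 21122*((I*√7/2 + 3)*2) = 21122*((3 + I*√7/2)*2) = 21122*(6 + I*√7) = 126732 + 21122*I*√7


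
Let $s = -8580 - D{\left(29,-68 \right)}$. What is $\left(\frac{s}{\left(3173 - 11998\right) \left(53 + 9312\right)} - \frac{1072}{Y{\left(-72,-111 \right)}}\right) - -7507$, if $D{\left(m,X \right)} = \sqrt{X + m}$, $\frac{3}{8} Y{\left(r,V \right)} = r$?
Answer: $\frac{1490126183567}{198350700} + \frac{i \sqrt{39}}{82646125} \approx 7512.6 + 7.5563 \cdot 10^{-8} i$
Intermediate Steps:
$Y{\left(r,V \right)} = \frac{8 r}{3}$
$s = -8580 - i \sqrt{39}$ ($s = -8580 - \sqrt{-68 + 29} = -8580 - \sqrt{-39} = -8580 - i \sqrt{39} \approx -8580.0 - 6.245 i$)
$\left(\frac{s}{\left(3173 - 11998\right) \left(53 + 9312\right)} - \frac{1072}{Y{\left(-72,-111 \right)}}\right) - -7507 = \left(\frac{-8580 - i \sqrt{39}}{\left(3173 - 11998\right) \left(53 + 9312\right)} - \frac{1072}{\frac{8}{3} \left(-72\right)}\right) - -7507 = \left(\frac{-8580 - i \sqrt{39}}{\left(-8825\right) 9365} - \frac{1072}{-192}\right) + 7507 = \left(\frac{-8580 - i \sqrt{39}}{-82646125} - - \frac{67}{12}\right) + 7507 = \left(\left(-8580 - i \sqrt{39}\right) \left(- \frac{1}{82646125}\right) + \frac{67}{12}\right) + 7507 = \left(\left(\frac{1716}{16529225} + \frac{i \sqrt{39}}{82646125}\right) + \frac{67}{12}\right) + 7507 = \left(\frac{1107478667}{198350700} + \frac{i \sqrt{39}}{82646125}\right) + 7507 = \frac{1490126183567}{198350700} + \frac{i \sqrt{39}}{82646125}$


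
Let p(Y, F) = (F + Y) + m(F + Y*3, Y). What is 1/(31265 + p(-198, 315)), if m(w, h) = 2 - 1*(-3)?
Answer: 1/31387 ≈ 3.1860e-5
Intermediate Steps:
m(w, h) = 5 (m(w, h) = 2 + 3 = 5)
p(Y, F) = 5 + F + Y (p(Y, F) = (F + Y) + 5 = 5 + F + Y)
1/(31265 + p(-198, 315)) = 1/(31265 + (5 + 315 - 198)) = 1/(31265 + 122) = 1/31387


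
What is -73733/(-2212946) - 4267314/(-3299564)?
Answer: 1210827774932/912719619443 ≈ 1.3266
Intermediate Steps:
-73733/(-2212946) - 4267314/(-3299564) = -73733*(-1/2212946) - 4267314*(-1/3299564) = 73733/2212946 + 2133657/1649782 = 1210827774932/912719619443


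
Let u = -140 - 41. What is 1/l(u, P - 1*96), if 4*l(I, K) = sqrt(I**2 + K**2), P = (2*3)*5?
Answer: 4*sqrt(37117)/37117 ≈ 0.020762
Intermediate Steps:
u = -181
P = 30 (P = 6*5 = 30)
l(I, K) = sqrt(I**2 + K**2)/4
1/l(u, P - 1*96) = 1/(sqrt((-181)**2 + (30 - 1*96)**2)/4) = 1/(sqrt(32761 + (30 - 96)**2)/4) = 1/(sqrt(32761 + (-66)**2)/4) = 1/(sqrt(32761 + 4356)/4) = 1/(sqrt(37117)/4) = 4*sqrt(37117)/37117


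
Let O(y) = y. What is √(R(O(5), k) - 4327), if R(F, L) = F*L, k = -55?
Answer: I*√4602 ≈ 67.838*I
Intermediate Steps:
√(R(O(5), k) - 4327) = √(5*(-55) - 4327) = √(-275 - 4327) = √(-4602) = I*√4602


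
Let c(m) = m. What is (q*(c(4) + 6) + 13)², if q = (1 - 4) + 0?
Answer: 289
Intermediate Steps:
q = -3 (q = -3 + 0 = -3)
(q*(c(4) + 6) + 13)² = (-3*(4 + 6) + 13)² = (-3*10 + 13)² = (-30 + 13)² = (-17)² = 289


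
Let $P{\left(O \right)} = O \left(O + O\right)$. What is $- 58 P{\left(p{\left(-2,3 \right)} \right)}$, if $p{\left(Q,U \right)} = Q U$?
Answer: $-4176$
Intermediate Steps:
$P{\left(O \right)} = 2 O^{2}$ ($P{\left(O \right)} = O 2 O = 2 O^{2}$)
$- 58 P{\left(p{\left(-2,3 \right)} \right)} = - 58 \cdot 2 \left(\left(-2\right) 3\right)^{2} = - 58 \cdot 2 \left(-6\right)^{2} = - 58 \cdot 2 \cdot 36 = \left(-58\right) 72 = -4176$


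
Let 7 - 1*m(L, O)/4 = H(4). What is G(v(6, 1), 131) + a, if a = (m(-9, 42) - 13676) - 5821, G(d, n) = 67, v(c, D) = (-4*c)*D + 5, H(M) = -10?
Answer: -19362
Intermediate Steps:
v(c, D) = 5 - 4*D*c (v(c, D) = -4*D*c + 5 = 5 - 4*D*c)
m(L, O) = 68 (m(L, O) = 28 - 4*(-10) = 28 + 40 = 68)
a = -19429 (a = (68 - 13676) - 5821 = -13608 - 5821 = -19429)
G(v(6, 1), 131) + a = 67 - 19429 = -19362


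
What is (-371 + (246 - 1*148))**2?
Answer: 74529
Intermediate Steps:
(-371 + (246 - 1*148))**2 = (-371 + (246 - 148))**2 = (-371 + 98)**2 = (-273)**2 = 74529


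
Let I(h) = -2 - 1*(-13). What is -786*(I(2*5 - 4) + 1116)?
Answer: -885822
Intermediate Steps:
I(h) = 11 (I(h) = -2 + 13 = 11)
-786*(I(2*5 - 4) + 1116) = -786*(11 + 1116) = -786*1127 = -885822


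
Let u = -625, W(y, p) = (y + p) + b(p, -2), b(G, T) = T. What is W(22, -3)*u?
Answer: -10625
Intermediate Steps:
W(y, p) = -2 + p + y (W(y, p) = (y + p) - 2 = (p + y) - 2 = -2 + p + y)
W(22, -3)*u = (-2 - 3 + 22)*(-625) = 17*(-625) = -10625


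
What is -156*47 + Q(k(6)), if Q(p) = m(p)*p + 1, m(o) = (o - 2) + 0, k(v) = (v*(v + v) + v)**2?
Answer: 36995557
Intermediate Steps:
k(v) = (v + 2*v**2)**2 (k(v) = (v*(2*v) + v)**2 = (2*v**2 + v)**2 = (v + 2*v**2)**2)
m(o) = -2 + o (m(o) = (-2 + o) + 0 = -2 + o)
Q(p) = 1 + p*(-2 + p) (Q(p) = (-2 + p)*p + 1 = p*(-2 + p) + 1 = 1 + p*(-2 + p))
-156*47 + Q(k(6)) = -156*47 + (1 + (6**2*(1 + 2*6)**2)*(-2 + 6**2*(1 + 2*6)**2)) = -7332 + (1 + (36*(1 + 12)**2)*(-2 + 36*(1 + 12)**2)) = -7332 + (1 + (36*13**2)*(-2 + 36*13**2)) = -7332 + (1 + (36*169)*(-2 + 36*169)) = -7332 + (1 + 6084*(-2 + 6084)) = -7332 + (1 + 6084*6082) = -7332 + (1 + 37002888) = -7332 + 37002889 = 36995557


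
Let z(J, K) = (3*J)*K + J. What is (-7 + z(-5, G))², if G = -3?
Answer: 1089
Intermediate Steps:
z(J, K) = J + 3*J*K (z(J, K) = 3*J*K + J = J + 3*J*K)
(-7 + z(-5, G))² = (-7 - 5*(1 + 3*(-3)))² = (-7 - 5*(1 - 9))² = (-7 - 5*(-8))² = (-7 + 40)² = 33² = 1089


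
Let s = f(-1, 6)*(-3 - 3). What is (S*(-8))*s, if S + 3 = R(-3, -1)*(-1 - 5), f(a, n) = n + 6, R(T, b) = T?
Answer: 8640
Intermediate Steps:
f(a, n) = 6 + n
S = 15 (S = -3 - 3*(-1 - 5) = -3 - 3*(-6) = -3 + 18 = 15)
s = -72 (s = (6 + 6)*(-3 - 3) = 12*(-6) = -72)
(S*(-8))*s = (15*(-8))*(-72) = -120*(-72) = 8640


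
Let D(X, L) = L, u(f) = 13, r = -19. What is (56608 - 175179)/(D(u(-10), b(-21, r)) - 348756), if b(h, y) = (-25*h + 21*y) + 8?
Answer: 118571/348622 ≈ 0.34011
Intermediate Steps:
b(h, y) = 8 - 25*h + 21*y
(56608 - 175179)/(D(u(-10), b(-21, r)) - 348756) = (56608 - 175179)/((8 - 25*(-21) + 21*(-19)) - 348756) = -118571/((8 + 525 - 399) - 348756) = -118571/(134 - 348756) = -118571/(-348622) = -118571*(-1/348622) = 118571/348622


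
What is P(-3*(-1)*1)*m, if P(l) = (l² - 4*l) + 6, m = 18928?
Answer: 56784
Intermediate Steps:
P(l) = 6 + l² - 4*l
P(-3*(-1)*1)*m = (6 + (-3*(-1)*1)² - 4*(-3*(-1)))*18928 = (6 + (3*1)² - 12)*18928 = (6 + 3² - 4*3)*18928 = (6 + 9 - 12)*18928 = 3*18928 = 56784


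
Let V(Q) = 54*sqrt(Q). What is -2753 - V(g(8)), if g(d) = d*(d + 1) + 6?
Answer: -2753 - 54*sqrt(78) ≈ -3229.9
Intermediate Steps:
g(d) = 6 + d*(1 + d) (g(d) = d*(1 + d) + 6 = 6 + d*(1 + d))
-2753 - V(g(8)) = -2753 - 54*sqrt(6 + 8 + 8**2) = -2753 - 54*sqrt(6 + 8 + 64) = -2753 - 54*sqrt(78)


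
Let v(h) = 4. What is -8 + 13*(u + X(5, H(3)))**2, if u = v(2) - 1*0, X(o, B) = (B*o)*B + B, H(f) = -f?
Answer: 27500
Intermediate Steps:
X(o, B) = B + o*B**2 (X(o, B) = o*B**2 + B = B + o*B**2)
u = 4 (u = 4 - 1*0 = 4 + 0 = 4)
-8 + 13*(u + X(5, H(3)))**2 = -8 + 13*(4 + (-1*3)*(1 - 1*3*5))**2 = -8 + 13*(4 - 3*(1 - 3*5))**2 = -8 + 13*(4 - 3*(1 - 15))**2 = -8 + 13*(4 - 3*(-14))**2 = -8 + 13*(4 + 42)**2 = -8 + 13*46**2 = -8 + 13*2116 = -8 + 27508 = 27500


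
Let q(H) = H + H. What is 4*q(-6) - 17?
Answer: -65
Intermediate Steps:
q(H) = 2*H
4*q(-6) - 17 = 4*(2*(-6)) - 17 = 4*(-12) - 17 = -48 - 17 = -65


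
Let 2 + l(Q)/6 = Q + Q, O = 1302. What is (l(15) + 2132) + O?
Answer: 3602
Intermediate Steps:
l(Q) = -12 + 12*Q (l(Q) = -12 + 6*(Q + Q) = -12 + 6*(2*Q) = -12 + 12*Q)
(l(15) + 2132) + O = ((-12 + 12*15) + 2132) + 1302 = ((-12 + 180) + 2132) + 1302 = (168 + 2132) + 1302 = 2300 + 1302 = 3602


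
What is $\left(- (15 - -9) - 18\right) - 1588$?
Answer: $-1630$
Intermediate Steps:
$\left(- (15 - -9) - 18\right) - 1588 = \left(- (15 + 9) - 18\right) - 1588 = \left(\left(-1\right) 24 - 18\right) - 1588 = \left(-24 - 18\right) - 1588 = -42 - 1588 = -1630$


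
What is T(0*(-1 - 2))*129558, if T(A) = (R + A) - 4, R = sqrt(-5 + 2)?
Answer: -518232 + 129558*I*sqrt(3) ≈ -5.1823e+5 + 2.244e+5*I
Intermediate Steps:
R = I*sqrt(3) (R = sqrt(-3) = I*sqrt(3) ≈ 1.732*I)
T(A) = -4 + A + I*sqrt(3) (T(A) = (I*sqrt(3) + A) - 4 = (A + I*sqrt(3)) - 4 = -4 + A + I*sqrt(3))
T(0*(-1 - 2))*129558 = (-4 + 0*(-1 - 2) + I*sqrt(3))*129558 = (-4 + 0*(-3) + I*sqrt(3))*129558 = (-4 + 0 + I*sqrt(3))*129558 = (-4 + I*sqrt(3))*129558 = -518232 + 129558*I*sqrt(3)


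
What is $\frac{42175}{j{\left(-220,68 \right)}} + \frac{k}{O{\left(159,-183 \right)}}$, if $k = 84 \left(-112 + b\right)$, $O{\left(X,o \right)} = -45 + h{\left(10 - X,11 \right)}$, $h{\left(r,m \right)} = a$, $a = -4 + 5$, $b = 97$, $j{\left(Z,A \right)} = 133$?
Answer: $\frac{72260}{209} \approx 345.74$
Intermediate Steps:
$a = 1$
$h{\left(r,m \right)} = 1$
$O{\left(X,o \right)} = -44$ ($O{\left(X,o \right)} = -45 + 1 = -44$)
$k = -1260$ ($k = 84 \left(-112 + 97\right) = 84 \left(-15\right) = -1260$)
$\frac{42175}{j{\left(-220,68 \right)}} + \frac{k}{O{\left(159,-183 \right)}} = \frac{42175}{133} - \frac{1260}{-44} = 42175 \cdot \frac{1}{133} - - \frac{315}{11} = \frac{6025}{19} + \frac{315}{11} = \frac{72260}{209}$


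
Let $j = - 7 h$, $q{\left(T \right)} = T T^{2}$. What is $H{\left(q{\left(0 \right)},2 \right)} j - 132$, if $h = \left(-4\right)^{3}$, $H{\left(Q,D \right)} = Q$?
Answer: $-132$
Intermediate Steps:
$q{\left(T \right)} = T^{3}$
$h = -64$
$j = 448$ ($j = \left(-7\right) \left(-64\right) = 448$)
$H{\left(q{\left(0 \right)},2 \right)} j - 132 = 0^{3} \cdot 448 - 132 = 0 \cdot 448 - 132 = 0 - 132 = -132$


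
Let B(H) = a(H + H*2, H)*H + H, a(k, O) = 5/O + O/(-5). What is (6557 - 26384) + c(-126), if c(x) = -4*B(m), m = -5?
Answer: -19807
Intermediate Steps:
a(k, O) = 5/O - O/5 (a(k, O) = 5/O + O*(-1/5) = 5/O - O/5)
B(H) = H + H*(5/H - H/5) (B(H) = (5/H - H/5)*H + H = H*(5/H - H/5) + H = H + H*(5/H - H/5))
c(x) = 20 (c(x) = -4*(5 + (1/5)*(-5)*(5 - 1*(-5))) = -4*(5 + (1/5)*(-5)*(5 + 5)) = -4*(5 + (1/5)*(-5)*10) = -4*(5 - 10) = -4*(-5) = 20)
(6557 - 26384) + c(-126) = (6557 - 26384) + 20 = -19827 + 20 = -19807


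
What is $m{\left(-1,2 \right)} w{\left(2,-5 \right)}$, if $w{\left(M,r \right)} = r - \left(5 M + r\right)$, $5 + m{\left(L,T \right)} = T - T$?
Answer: $50$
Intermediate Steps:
$m{\left(L,T \right)} = -5$ ($m{\left(L,T \right)} = -5 + \left(T - T\right) = -5 + 0 = -5$)
$w{\left(M,r \right)} = - 5 M$ ($w{\left(M,r \right)} = r - \left(r + 5 M\right) = - 5 M$)
$m{\left(-1,2 \right)} w{\left(2,-5 \right)} = - 5 \left(\left(-5\right) 2\right) = \left(-5\right) \left(-10\right) = 50$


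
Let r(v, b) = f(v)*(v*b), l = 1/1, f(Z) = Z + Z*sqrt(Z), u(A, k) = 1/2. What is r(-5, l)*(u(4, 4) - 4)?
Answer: -175/2 - 175*I*sqrt(5)/2 ≈ -87.5 - 195.66*I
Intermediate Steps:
u(A, k) = 1/2
f(Z) = Z + Z**(3/2)
l = 1 (l = 1*1 = 1)
r(v, b) = b*v*(v + v**(3/2)) (r(v, b) = (v + v**(3/2))*(v*b) = (v + v**(3/2))*(b*v) = b*v*(v + v**(3/2)))
r(-5, l)*(u(4, 4) - 4) = (1*(-5)*(-5 + (-5)**(3/2)))*(1/2 - 4) = (1*(-5)*(-5 - 5*I*sqrt(5)))*(-7/2) = (25 + 25*I*sqrt(5))*(-7/2) = -175/2 - 175*I*sqrt(5)/2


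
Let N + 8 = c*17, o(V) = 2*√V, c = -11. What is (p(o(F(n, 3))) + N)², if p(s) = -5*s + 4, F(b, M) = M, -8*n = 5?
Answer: 36781 + 3820*√3 ≈ 43397.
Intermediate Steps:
n = -5/8 (n = -⅛*5 = -5/8 ≈ -0.62500)
N = -195 (N = -8 - 11*17 = -8 - 187 = -195)
p(s) = 4 - 5*s
(p(o(F(n, 3))) + N)² = ((4 - 10*√3) - 195)² = (-191 - 10*√3)²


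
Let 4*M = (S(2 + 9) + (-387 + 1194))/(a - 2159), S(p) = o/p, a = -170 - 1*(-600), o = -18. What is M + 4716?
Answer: 358765557/76076 ≈ 4715.9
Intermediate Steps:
a = 430 (a = -170 + 600 = 430)
S(p) = -18/p
M = -8859/76076 (M = ((-18/(2 + 9) + (-387 + 1194))/(430 - 2159))/4 = ((-18/11 + 807)/(-1729))/4 = ((-18*1/11 + 807)*(-1/1729))/4 = ((-18/11 + 807)*(-1/1729))/4 = ((8859/11)*(-1/1729))/4 = (1/4)*(-8859/19019) = -8859/76076 ≈ -0.11645)
M + 4716 = -8859/76076 + 4716 = 358765557/76076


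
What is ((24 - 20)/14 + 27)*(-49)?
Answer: -1337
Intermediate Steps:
((24 - 20)/14 + 27)*(-49) = (4*(1/14) + 27)*(-49) = (2/7 + 27)*(-49) = (191/7)*(-49) = -1337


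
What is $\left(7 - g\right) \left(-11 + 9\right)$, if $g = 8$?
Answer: $2$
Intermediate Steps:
$\left(7 - g\right) \left(-11 + 9\right) = \left(7 - 8\right) \left(-11 + 9\right) = \left(7 - 8\right) \left(-2\right) = \left(-1\right) \left(-2\right) = 2$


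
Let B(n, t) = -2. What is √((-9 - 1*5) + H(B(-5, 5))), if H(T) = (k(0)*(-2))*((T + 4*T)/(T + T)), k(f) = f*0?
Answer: I*√14 ≈ 3.7417*I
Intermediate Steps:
k(f) = 0
H(T) = 0 (H(T) = (0*(-2))*((T + 4*T)/(T + T)) = 0*((5*T)/((2*T))) = 0*((5*T)*(1/(2*T))) = 0*(5/2) = 0)
√((-9 - 1*5) + H(B(-5, 5))) = √((-9 - 1*5) + 0) = √((-9 - 5) + 0) = √(-14 + 0) = √(-14) = I*√14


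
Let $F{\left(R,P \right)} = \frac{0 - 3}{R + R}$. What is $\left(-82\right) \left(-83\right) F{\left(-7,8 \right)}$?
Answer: $\frac{10209}{7} \approx 1458.4$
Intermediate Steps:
$F{\left(R,P \right)} = - \frac{3}{2 R}$
$\left(-82\right) \left(-83\right) F{\left(-7,8 \right)} = \left(-82\right) \left(-83\right) \left(- \frac{3}{2 \left(-7\right)}\right) = 6806 \left(\left(- \frac{3}{2}\right) \left(- \frac{1}{7}\right)\right) = 6806 \cdot \frac{3}{14} = \frac{10209}{7}$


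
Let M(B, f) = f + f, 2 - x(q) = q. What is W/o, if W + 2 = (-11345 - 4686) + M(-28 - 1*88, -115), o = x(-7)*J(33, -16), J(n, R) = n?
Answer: -1807/33 ≈ -54.758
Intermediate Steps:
x(q) = 2 - q
M(B, f) = 2*f
o = 297 (o = (2 - 1*(-7))*33 = (2 + 7)*33 = 9*33 = 297)
W = -16263 (W = -2 + ((-11345 - 4686) + 2*(-115)) = -2 + (-16031 - 230) = -2 - 16261 = -16263)
W/o = -16263/297 = -16263*1/297 = -1807/33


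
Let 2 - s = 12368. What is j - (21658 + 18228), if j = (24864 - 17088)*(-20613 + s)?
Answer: -256484590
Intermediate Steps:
s = -12366 (s = 2 - 1*12368 = 2 - 12368 = -12366)
j = -256444704 (j = (24864 - 17088)*(-20613 - 12366) = 7776*(-32979) = -256444704)
j - (21658 + 18228) = -256444704 - (21658 + 18228) = -256444704 - 1*39886 = -256444704 - 39886 = -256484590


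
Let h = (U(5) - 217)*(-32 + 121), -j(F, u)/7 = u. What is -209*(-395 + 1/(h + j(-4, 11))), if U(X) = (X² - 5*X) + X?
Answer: 1564004684/18945 ≈ 82555.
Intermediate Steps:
j(F, u) = -7*u
U(X) = X² - 4*X
h = -18868 (h = (5*(-4 + 5) - 217)*(-32 + 121) = (5*1 - 217)*89 = (5 - 217)*89 = -212*89 = -18868)
-209*(-395 + 1/(h + j(-4, 11))) = -209*(-395 + 1/(-18868 - 7*11)) = -209*(-395 + 1/(-18868 - 77)) = -209*(-395 + 1/(-18945)) = -209*(-395 - 1/18945) = -209*(-7483276/18945) = 1564004684/18945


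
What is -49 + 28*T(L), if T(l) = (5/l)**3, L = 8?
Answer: -5397/128 ≈ -42.164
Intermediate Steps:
T(l) = 125/l**3
-49 + 28*T(L) = -49 + 28*(125/8**3) = -49 + 28*(125*(1/512)) = -49 + 28*(125/512) = -49 + 875/128 = -5397/128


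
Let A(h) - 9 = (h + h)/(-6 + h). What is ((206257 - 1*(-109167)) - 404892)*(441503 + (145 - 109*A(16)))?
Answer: -196971943588/5 ≈ -3.9394e+10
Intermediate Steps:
A(h) = 9 + 2*h/(-6 + h) (A(h) = 9 + (h + h)/(-6 + h) = 9 + (2*h)/(-6 + h) = 9 + 2*h/(-6 + h))
((206257 - 1*(-109167)) - 404892)*(441503 + (145 - 109*A(16))) = ((206257 - 1*(-109167)) - 404892)*(441503 + (145 - 109*(-54 + 11*16)/(-6 + 16))) = ((206257 + 109167) - 404892)*(441503 + (145 - 109*(-54 + 176)/10)) = (315424 - 404892)*(441503 + (145 - 109*122/10)) = -89468*(441503 + (145 - 109*61/5)) = -89468*(441503 + (145 - 6649/5)) = -89468*(441503 - 5924/5) = -89468*2201591/5 = -196971943588/5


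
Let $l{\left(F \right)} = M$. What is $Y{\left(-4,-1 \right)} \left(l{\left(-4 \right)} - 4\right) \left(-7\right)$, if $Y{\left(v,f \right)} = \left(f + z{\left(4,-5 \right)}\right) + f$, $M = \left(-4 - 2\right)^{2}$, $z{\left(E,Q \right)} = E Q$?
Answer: $4928$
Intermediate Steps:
$M = 36$ ($M = \left(-6\right)^{2} = 36$)
$l{\left(F \right)} = 36$
$Y{\left(v,f \right)} = -20 + 2 f$ ($Y{\left(v,f \right)} = \left(f + 4 \left(-5\right)\right) + f = \left(f - 20\right) + f = \left(-20 + f\right) + f = -20 + 2 f$)
$Y{\left(-4,-1 \right)} \left(l{\left(-4 \right)} - 4\right) \left(-7\right) = \left(-20 + 2 \left(-1\right)\right) \left(36 - 4\right) \left(-7\right) = \left(-20 - 2\right) 32 \left(-7\right) = \left(-22\right) 32 \left(-7\right) = \left(-704\right) \left(-7\right) = 4928$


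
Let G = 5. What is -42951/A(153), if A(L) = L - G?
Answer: -42951/148 ≈ -290.21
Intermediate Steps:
A(L) = -5 + L (A(L) = L - 1*5 = L - 5 = -5 + L)
-42951/A(153) = -42951/(-5 + 153) = -42951/148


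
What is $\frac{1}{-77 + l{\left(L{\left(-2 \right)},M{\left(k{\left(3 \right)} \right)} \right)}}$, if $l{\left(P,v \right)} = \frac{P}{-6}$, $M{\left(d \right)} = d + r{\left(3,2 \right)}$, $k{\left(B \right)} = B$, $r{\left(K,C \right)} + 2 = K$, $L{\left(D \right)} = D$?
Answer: $- \frac{3}{230} \approx -0.013043$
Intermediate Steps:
$r{\left(K,C \right)} = -2 + K$
$M{\left(d \right)} = 1 + d$ ($M{\left(d \right)} = d + \left(-2 + 3\right) = d + 1 = 1 + d$)
$l{\left(P,v \right)} = - \frac{P}{6}$ ($l{\left(P,v \right)} = P \left(- \frac{1}{6}\right) = - \frac{P}{6}$)
$\frac{1}{-77 + l{\left(L{\left(-2 \right)},M{\left(k{\left(3 \right)} \right)} \right)}} = \frac{1}{-77 - - \frac{1}{3}} = \frac{1}{-77 + \frac{1}{3}} = \frac{1}{- \frac{230}{3}} = - \frac{3}{230}$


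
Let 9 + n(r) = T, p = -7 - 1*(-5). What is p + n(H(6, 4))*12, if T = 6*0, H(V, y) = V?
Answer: -110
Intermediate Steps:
p = -2 (p = -7 + 5 = -2)
T = 0
n(r) = -9 (n(r) = -9 + 0 = -9)
p + n(H(6, 4))*12 = -2 - 9*12 = -2 - 108 = -110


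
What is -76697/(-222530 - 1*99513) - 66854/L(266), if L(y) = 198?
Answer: -10757338358/31882257 ≈ -337.41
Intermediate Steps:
-76697/(-222530 - 1*99513) - 66854/L(266) = -76697/(-222530 - 1*99513) - 66854/198 = -76697/(-222530 - 99513) - 66854*1/198 = -76697/(-322043) - 33427/99 = -76697*(-1/322043) - 33427/99 = 76697/322043 - 33427/99 = -10757338358/31882257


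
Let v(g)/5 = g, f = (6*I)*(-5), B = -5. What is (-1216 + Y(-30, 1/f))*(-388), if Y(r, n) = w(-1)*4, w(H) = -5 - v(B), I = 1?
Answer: 440768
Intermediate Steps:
f = -30 (f = (6*1)*(-5) = 6*(-5) = -30)
v(g) = 5*g
w(H) = 20 (w(H) = -5 - 5*(-5) = -5 - 1*(-25) = -5 + 25 = 20)
Y(r, n) = 80 (Y(r, n) = 20*4 = 80)
(-1216 + Y(-30, 1/f))*(-388) = (-1216 + 80)*(-388) = -1136*(-388) = 440768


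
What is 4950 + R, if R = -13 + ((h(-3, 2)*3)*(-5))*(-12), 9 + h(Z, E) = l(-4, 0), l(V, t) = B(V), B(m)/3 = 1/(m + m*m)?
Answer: 3362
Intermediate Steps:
B(m) = 3/(m + m²) (B(m) = 3/(m + m*m) = 3/(m + m²))
l(V, t) = 3/(V*(1 + V))
h(Z, E) = -35/4 (h(Z, E) = -9 + 3/(-4*(1 - 4)) = -9 + 3*(-¼)/(-3) = -9 + 3*(-¼)*(-⅓) = -9 + ¼ = -35/4)
R = -1588 (R = -13 + (-35/4*3*(-5))*(-12) = -13 - 105/4*(-5)*(-12) = -13 + (525/4)*(-12) = -13 - 1575 = -1588)
4950 + R = 4950 - 1588 = 3362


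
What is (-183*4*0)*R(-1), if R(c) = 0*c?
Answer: 0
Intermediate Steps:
R(c) = 0
(-183*4*0)*R(-1) = -183*4*0*0 = -0*0 = -183*0*0 = 0*0 = 0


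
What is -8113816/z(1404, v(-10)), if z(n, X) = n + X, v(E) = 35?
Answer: -8113816/1439 ≈ -5638.5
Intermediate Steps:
z(n, X) = X + n
-8113816/z(1404, v(-10)) = -8113816/(35 + 1404) = -8113816/1439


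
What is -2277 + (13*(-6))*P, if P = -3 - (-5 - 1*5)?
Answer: -2823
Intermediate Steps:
P = 7 (P = -3 - (-5 - 5) = -3 - 1*(-10) = -3 + 10 = 7)
-2277 + (13*(-6))*P = -2277 + (13*(-6))*7 = -2277 - 78*7 = -2277 - 546 = -2823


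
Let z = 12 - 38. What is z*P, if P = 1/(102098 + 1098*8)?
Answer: -13/55441 ≈ -0.00023448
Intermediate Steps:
z = -26
P = 1/110882 (P = 1/(102098 + 8784) = 1/110882 ≈ 9.0186e-6)
z*P = -26*1/110882 = -13/55441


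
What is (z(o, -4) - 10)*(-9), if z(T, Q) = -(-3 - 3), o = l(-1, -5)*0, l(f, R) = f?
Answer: 36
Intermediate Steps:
o = 0 (o = -1*0 = 0)
z(T, Q) = 6 (z(T, Q) = -1*(-6) = 6)
(z(o, -4) - 10)*(-9) = (6 - 10)*(-9) = -4*(-9) = 36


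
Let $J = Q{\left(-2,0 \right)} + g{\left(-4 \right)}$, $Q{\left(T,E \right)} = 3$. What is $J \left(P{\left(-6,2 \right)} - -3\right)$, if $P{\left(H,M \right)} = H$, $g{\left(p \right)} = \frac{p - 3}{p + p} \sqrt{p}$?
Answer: $-9 - \frac{21 i}{4} \approx -9.0 - 5.25 i$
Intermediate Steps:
$g{\left(p \right)} = \frac{-3 + p}{2 \sqrt{p}}$ ($g{\left(p \right)} = \frac{-3 + p}{2 p} \sqrt{p} = \frac{-3 + p}{2 \sqrt{p}}$)
$J = 3 + \frac{7 i}{4}$ ($J = 3 + \frac{-3 - 4}{2 \cdot 2 i} = 3 + \frac{1}{2} \left(- \frac{i}{2}\right) \left(-7\right) = 3 + \frac{7 i}{4} \approx 3.0 + 1.75 i$)
$J \left(P{\left(-6,2 \right)} - -3\right) = \left(3 + \frac{7 i}{4}\right) \left(-6 - -3\right) = \left(3 + \frac{7 i}{4}\right) \left(-6 + 3\right) = \left(3 + \frac{7 i}{4}\right) \left(-3\right) = -9 - \frac{21 i}{4}$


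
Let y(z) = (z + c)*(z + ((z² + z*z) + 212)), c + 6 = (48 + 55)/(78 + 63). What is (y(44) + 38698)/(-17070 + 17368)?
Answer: 4666571/7003 ≈ 666.37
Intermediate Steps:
c = -743/141 (c = -6 + (48 + 55)/(78 + 63) = -6 + 103/141 = -743/141 ≈ -5.2695)
y(z) = (-743/141 + z)*(212 + z + 2*z²) (y(z) = (z - 743/141)*(z + ((z² + z*z) + 212)) = (-743/141 + z)*(z + ((z² + z²) + 212)) = (-743/141 + z)*(z + (2*z² + 212)) = (-743/141 + z)*(z + (212 + 2*z²)) = (-743/141 + z)*(212 + z + 2*z²))
(y(44) + 38698)/(-17070 + 17368) = ((-157516/141 + 2*44³ - 1345/141*44² + (29149/141)*44) + 38698)/(-17070 + 17368) = ((-157516/141 + 2*85184 - 1345/141*1936 + 1282556/141) + 38698)/298 = ((-157516/141 + 170368 - 2603920/141 + 1282556/141) + 38698)*(1/298) = (7514336/47 + 38698)*(1/298) = (9333142/47)*(1/298) = 4666571/7003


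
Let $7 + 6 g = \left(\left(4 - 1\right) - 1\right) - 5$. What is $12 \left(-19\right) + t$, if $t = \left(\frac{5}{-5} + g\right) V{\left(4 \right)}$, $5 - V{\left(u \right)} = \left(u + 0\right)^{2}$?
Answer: $- \frac{596}{3} \approx -198.67$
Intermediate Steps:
$V{\left(u \right)} = 5 - u^{2}$ ($V{\left(u \right)} = 5 - \left(u + 0\right)^{2} = 5 - u^{2}$)
$g = - \frac{5}{3}$ ($g = - \frac{7}{6} + \frac{\left(\left(4 - 1\right) - 1\right) - 5}{6} = - \frac{7}{6} + \frac{\left(3 - 1\right) - 5}{6} = - \frac{7}{6} + \frac{2 - 5}{6} = - \frac{7}{6} + \frac{1}{6} \left(-3\right) = - \frac{7}{6} - \frac{1}{2} = - \frac{5}{3} \approx -1.6667$)
$t = \frac{88}{3}$ ($t = \left(\frac{5}{-5} - \frac{5}{3}\right) \left(5 - 4^{2}\right) = \left(5 \left(- \frac{1}{5}\right) - \frac{5}{3}\right) \left(5 - 16\right) = \left(-1 - \frac{5}{3}\right) \left(5 - 16\right) = \left(- \frac{8}{3}\right) \left(-11\right) = \frac{88}{3} \approx 29.333$)
$12 \left(-19\right) + t = 12 \left(-19\right) + \frac{88}{3} = -228 + \frac{88}{3} = - \frac{596}{3}$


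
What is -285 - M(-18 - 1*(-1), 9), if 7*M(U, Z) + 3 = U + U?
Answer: -1958/7 ≈ -279.71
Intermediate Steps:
M(U, Z) = -3/7 + 2*U/7 (M(U, Z) = -3/7 + (U + U)/7 = -3/7 + (2*U)/7 = -3/7 + 2*U/7)
-285 - M(-18 - 1*(-1), 9) = -285 - (-3/7 + 2*(-18 - 1*(-1))/7) = -285 - (-3/7 + 2*(-18 + 1)/7) = -285 - (-3/7 + (2/7)*(-17)) = -285 - (-3/7 - 34/7) = -285 - 1*(-37/7) = -285 + 37/7 = -1958/7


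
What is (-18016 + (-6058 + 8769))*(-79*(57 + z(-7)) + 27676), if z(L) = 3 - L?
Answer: -342571815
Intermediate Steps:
(-18016 + (-6058 + 8769))*(-79*(57 + z(-7)) + 27676) = (-18016 + (-6058 + 8769))*(-79*(57 + (3 - 1*(-7))) + 27676) = (-18016 + 2711)*(-79*(57 + (3 + 7)) + 27676) = -15305*(-79*(57 + 10) + 27676) = -15305*(-79*67 + 27676) = -15305*(-5293 + 27676) = -15305*22383 = -342571815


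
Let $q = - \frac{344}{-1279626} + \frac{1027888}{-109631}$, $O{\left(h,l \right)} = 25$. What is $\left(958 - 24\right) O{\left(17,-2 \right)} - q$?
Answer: $\frac{1638504602968462}{70143339003} \approx 23359.0$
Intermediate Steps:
$q = - \frac{657637248412}{70143339003}$ ($q = \left(-344\right) \left(- \frac{1}{1279626}\right) + 1027888 \left(- \frac{1}{109631}\right) = \frac{172}{639813} - \frac{1027888}{109631} = - \frac{657637248412}{70143339003} \approx -9.3756$)
$\left(958 - 24\right) O{\left(17,-2 \right)} - q = \left(958 - 24\right) 25 - - \frac{657637248412}{70143339003} = \left(958 - 24\right) 25 + \frac{657637248412}{70143339003} = 934 \cdot 25 + \frac{657637248412}{70143339003} = 23350 + \frac{657637248412}{70143339003} = \frac{1638504602968462}{70143339003}$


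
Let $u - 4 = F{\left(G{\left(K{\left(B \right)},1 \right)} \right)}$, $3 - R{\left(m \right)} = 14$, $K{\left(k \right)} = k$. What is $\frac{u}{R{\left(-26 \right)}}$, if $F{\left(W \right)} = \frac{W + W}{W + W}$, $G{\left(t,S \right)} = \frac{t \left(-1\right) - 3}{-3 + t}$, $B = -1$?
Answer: $- \frac{5}{11} \approx -0.45455$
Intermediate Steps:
$R{\left(m \right)} = -11$ ($R{\left(m \right)} = 3 - 14 = -11$)
$G{\left(t,S \right)} = \frac{-3 - t}{-3 + t}$ ($G{\left(t,S \right)} = \frac{- t - 3}{-3 + t} = \frac{-3 - t}{-3 + t}$)
$F{\left(W \right)} = 1$ ($F{\left(W \right)} = \frac{2 W}{2 W} = 2 W \frac{1}{2 W} = 1$)
$u = 5$ ($u = 4 + 1 = 5$)
$\frac{u}{R{\left(-26 \right)}} = \frac{5}{-11} = 5 \left(- \frac{1}{11}\right) = - \frac{5}{11}$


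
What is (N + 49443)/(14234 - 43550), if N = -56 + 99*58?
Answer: -55129/29316 ≈ -1.8805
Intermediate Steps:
N = 5686 (N = -56 + 5742 = 5686)
(N + 49443)/(14234 - 43550) = (5686 + 49443)/(14234 - 43550) = 55129/(-29316) = 55129*(-1/29316) = -55129/29316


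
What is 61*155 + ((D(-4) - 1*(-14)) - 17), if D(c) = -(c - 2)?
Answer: 9458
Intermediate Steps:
D(c) = 2 - c (D(c) = -(-2 + c) = 2 - c)
61*155 + ((D(-4) - 1*(-14)) - 17) = 61*155 + (((2 - 1*(-4)) - 1*(-14)) - 17) = 9455 + (((2 + 4) + 14) - 17) = 9455 + ((6 + 14) - 17) = 9455 + (20 - 17) = 9455 + 3 = 9458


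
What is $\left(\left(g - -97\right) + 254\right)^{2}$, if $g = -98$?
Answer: $64009$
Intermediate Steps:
$\left(\left(g - -97\right) + 254\right)^{2} = \left(\left(-98 - -97\right) + 254\right)^{2} = \left(\left(-98 + 97\right) + 254\right)^{2} = \left(-1 + 254\right)^{2} = 253^{2} = 64009$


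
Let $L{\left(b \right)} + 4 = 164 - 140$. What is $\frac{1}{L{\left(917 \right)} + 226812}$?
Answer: $\frac{1}{226832} \approx 4.4085 \cdot 10^{-6}$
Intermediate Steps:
$L{\left(b \right)} = 20$ ($L{\left(b \right)} = -4 + \left(164 - 140\right) = -4 + 24 = 20$)
$\frac{1}{L{\left(917 \right)} + 226812} = \frac{1}{20 + 226812} = \frac{1}{226832}$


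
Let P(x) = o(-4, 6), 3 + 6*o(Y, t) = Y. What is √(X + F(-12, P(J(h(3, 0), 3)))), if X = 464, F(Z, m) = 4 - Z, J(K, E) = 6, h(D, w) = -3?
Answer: 4*√30 ≈ 21.909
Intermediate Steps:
o(Y, t) = -½ + Y/6
P(x) = -7/6 (P(x) = -½ + (⅙)*(-4) = -½ - ⅔ = -7/6)
√(X + F(-12, P(J(h(3, 0), 3)))) = √(464 + (4 - 1*(-12))) = √(464 + (4 + 12)) = √(464 + 16) = √480 = 4*√30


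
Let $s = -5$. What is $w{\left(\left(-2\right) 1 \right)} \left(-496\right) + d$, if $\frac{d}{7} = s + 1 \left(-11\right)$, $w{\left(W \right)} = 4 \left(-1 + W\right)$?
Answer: $5840$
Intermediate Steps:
$w{\left(W \right)} = -4 + 4 W$
$d = -112$ ($d = 7 \left(-5 + 1 \left(-11\right)\right) = 7 \left(-5 - 11\right) = 7 \left(-16\right) = -112$)
$w{\left(\left(-2\right) 1 \right)} \left(-496\right) + d = \left(-4 + 4 \left(\left(-2\right) 1\right)\right) \left(-496\right) - 112 = \left(-4 + 4 \left(-2\right)\right) \left(-496\right) - 112 = \left(-4 - 8\right) \left(-496\right) - 112 = \left(-12\right) \left(-496\right) - 112 = 5952 - 112 = 5840$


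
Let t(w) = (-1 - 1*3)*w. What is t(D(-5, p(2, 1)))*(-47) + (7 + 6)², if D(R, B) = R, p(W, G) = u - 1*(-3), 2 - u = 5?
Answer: -771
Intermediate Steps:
u = -3 (u = 2 - 1*5 = 2 - 5 = -3)
p(W, G) = 0 (p(W, G) = -3 - 1*(-3) = -3 + 3 = 0)
t(w) = -4*w (t(w) = (-1 - 3)*w = -4*w)
t(D(-5, p(2, 1)))*(-47) + (7 + 6)² = -4*(-5)*(-47) + (7 + 6)² = 20*(-47) + 13² = -940 + 169 = -771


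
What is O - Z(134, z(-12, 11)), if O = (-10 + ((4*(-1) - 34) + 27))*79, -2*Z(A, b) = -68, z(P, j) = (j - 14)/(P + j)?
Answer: -1693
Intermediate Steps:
z(P, j) = (-14 + j)/(P + j)
Z(A, b) = 34 (Z(A, b) = -½*(-68) = 34)
O = -1659 (O = (-10 + ((-4 - 34) + 27))*79 = (-10 + (-38 + 27))*79 = (-10 - 11)*79 = -21*79 = -1659)
O - Z(134, z(-12, 11)) = -1659 - 1*34 = -1659 - 34 = -1693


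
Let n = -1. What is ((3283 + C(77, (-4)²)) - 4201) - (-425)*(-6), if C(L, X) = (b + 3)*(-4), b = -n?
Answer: -3484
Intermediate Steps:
b = 1 (b = -1*(-1) = 1)
C(L, X) = -16 (C(L, X) = (1 + 3)*(-4) = 4*(-4) = -16)
((3283 + C(77, (-4)²)) - 4201) - (-425)*(-6) = ((3283 - 16) - 4201) - (-425)*(-6) = (3267 - 4201) - 1*2550 = -934 - 2550 = -3484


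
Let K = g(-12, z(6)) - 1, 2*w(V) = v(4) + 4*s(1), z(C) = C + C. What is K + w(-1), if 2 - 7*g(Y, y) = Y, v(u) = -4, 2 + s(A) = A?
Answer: -3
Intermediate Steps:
s(A) = -2 + A
z(C) = 2*C
w(V) = -4 (w(V) = (-4 + 4*(-2 + 1))/2 = (-4 + 4*(-1))/2 = (-4 - 4)/2 = (½)*(-8) = -4)
g(Y, y) = 2/7 - Y/7
K = 1 (K = (2/7 - ⅐*(-12)) - 1 = (2/7 + 12/7) - 1 = 2 - 1 = 1)
K + w(-1) = 1 - 4 = -3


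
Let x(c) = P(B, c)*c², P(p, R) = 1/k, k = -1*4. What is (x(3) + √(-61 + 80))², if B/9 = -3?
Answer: 385/16 - 9*√19/2 ≈ 4.4475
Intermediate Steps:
k = -4
B = -27 (B = 9*(-3) = -27)
P(p, R) = -¼ (P(p, R) = 1/(-4) = -¼)
x(c) = -c²/4
(x(3) + √(-61 + 80))² = (-¼*3² + √(-61 + 80))² = (-¼*9 + √19)² = (-9/4 + √19)²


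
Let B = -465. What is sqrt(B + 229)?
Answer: 2*I*sqrt(59) ≈ 15.362*I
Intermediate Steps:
sqrt(B + 229) = sqrt(-465 + 229) = sqrt(-236) = 2*I*sqrt(59)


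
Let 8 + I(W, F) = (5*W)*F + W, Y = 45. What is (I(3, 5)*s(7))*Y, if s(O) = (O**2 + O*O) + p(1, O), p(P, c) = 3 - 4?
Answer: 305550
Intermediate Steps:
p(P, c) = -1
I(W, F) = -8 + W + 5*F*W (I(W, F) = -8 + ((5*W)*F + W) = -8 + (5*F*W + W) = -8 + (W + 5*F*W) = -8 + W + 5*F*W)
s(O) = -1 + 2*O**2 (s(O) = (O**2 + O*O) - 1 = (O**2 + O**2) - 1 = 2*O**2 - 1 = -1 + 2*O**2)
(I(3, 5)*s(7))*Y = ((-8 + 3 + 5*5*3)*(-1 + 2*7**2))*45 = ((-8 + 3 + 75)*(-1 + 2*49))*45 = (70*(-1 + 98))*45 = (70*97)*45 = 6790*45 = 305550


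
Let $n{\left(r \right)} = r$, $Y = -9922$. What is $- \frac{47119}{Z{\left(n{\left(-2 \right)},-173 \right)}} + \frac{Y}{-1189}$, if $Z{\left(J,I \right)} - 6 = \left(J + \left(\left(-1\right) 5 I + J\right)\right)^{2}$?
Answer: $\frac{6139127}{741327} \approx 8.2813$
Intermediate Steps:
$Z{\left(J,I \right)} = 6 + \left(- 5 I + 2 J\right)^{2}$ ($Z{\left(J,I \right)} = 6 + \left(J + \left(\left(-1\right) 5 I + J\right)\right)^{2} = 6 + \left(J - \left(- J + 5 I\right)\right)^{2} = 6 + \left(- 5 I + 2 J\right)^{2}$)
$- \frac{47119}{Z{\left(n{\left(-2 \right)},-173 \right)}} + \frac{Y}{-1189} = - \frac{47119}{6 + \left(\left(-2\right) \left(-2\right) + 5 \left(-173\right)\right)^{2}} - \frac{9922}{-1189} = - \frac{47119}{6 + \left(4 - 865\right)^{2}} - - \frac{242}{29} = - \frac{47119}{6 + \left(-861\right)^{2}} + \frac{242}{29} = - \frac{47119}{6 + 741321} + \frac{242}{29} = - \frac{47119}{741327} + \frac{242}{29} = \frac{6139127}{741327}$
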